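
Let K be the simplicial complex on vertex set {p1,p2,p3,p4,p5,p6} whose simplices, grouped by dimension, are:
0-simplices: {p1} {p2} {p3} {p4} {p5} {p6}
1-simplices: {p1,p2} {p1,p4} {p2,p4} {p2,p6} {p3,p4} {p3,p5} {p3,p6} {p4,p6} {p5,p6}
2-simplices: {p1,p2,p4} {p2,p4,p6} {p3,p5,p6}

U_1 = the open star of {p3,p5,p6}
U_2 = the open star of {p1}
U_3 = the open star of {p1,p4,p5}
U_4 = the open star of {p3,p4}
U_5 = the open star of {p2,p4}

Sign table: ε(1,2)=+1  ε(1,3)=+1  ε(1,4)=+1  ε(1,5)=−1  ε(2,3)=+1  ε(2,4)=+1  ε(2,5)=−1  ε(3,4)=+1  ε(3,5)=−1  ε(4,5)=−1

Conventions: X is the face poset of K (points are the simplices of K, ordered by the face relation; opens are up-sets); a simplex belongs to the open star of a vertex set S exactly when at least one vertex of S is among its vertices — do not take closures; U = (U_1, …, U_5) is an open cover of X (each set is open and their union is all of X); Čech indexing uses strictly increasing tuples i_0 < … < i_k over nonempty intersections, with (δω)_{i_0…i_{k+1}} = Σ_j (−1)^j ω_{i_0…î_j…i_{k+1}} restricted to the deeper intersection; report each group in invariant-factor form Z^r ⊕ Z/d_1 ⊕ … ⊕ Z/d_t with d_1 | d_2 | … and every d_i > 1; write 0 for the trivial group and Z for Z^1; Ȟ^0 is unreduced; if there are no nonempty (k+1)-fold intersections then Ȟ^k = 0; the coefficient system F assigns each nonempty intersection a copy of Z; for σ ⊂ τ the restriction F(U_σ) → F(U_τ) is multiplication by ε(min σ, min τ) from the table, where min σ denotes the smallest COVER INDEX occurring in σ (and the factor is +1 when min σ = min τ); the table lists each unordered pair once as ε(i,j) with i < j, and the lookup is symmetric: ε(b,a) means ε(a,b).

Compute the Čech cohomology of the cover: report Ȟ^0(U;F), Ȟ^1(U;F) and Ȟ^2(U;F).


nonempty overlaps:
  U1={{p3},{p5},{p6},{p2,p6},{p3,p4},{p3,p5},{p3,p6},{p4,p6},{p5,p6},{p2,p4,p6},{p3,p5,p6}} U2={{p1},{p1,p2},{p1,p4},{p1,p2,p4}} U3={{p1},{p4},{p5},{p1,p2},{p1,p4},{p2,p4},{p3,p4},{p3,p5},{p4,p6},{p5,p6},{p1,p2,p4},{p2,p4,p6},{p3,p5,p6}} U4={{p3},{p4},{p1,p4},{p2,p4},{p3,p4},{p3,p5},{p3,p6},{p4,p6},{p1,p2,p4},{p2,p4,p6},{p3,p5,p6}} U5={{p2},{p4},{p1,p2},{p1,p4},{p2,p4},{p2,p6},{p3,p4},{p4,p6},{p1,p2,p4},{p2,p4,p6}}
  U13={{p5},{p3,p4},{p3,p5},{p4,p6},{p5,p6},{p2,p4,p6},{p3,p5,p6}} U14={{p3},{p3,p4},{p3,p5},{p3,p6},{p4,p6},{p2,p4,p6},{p3,p5,p6}} U15={{p2,p6},{p3,p4},{p4,p6},{p2,p4,p6}} U23={{p1},{p1,p2},{p1,p4},{p1,p2,p4}} U24={{p1,p4},{p1,p2,p4}} U25={{p1,p2},{p1,p4},{p1,p2,p4}} U34={{p4},{p1,p4},{p2,p4},{p3,p4},{p3,p5},{p4,p6},{p1,p2,p4},{p2,p4,p6},{p3,p5,p6}} U35={{p4},{p1,p2},{p1,p4},{p2,p4},{p3,p4},{p4,p6},{p1,p2,p4},{p2,p4,p6}} U45={{p4},{p1,p4},{p2,p4},{p3,p4},{p4,p6},{p1,p2,p4},{p2,p4,p6}}
  U134={{p3,p4},{p3,p5},{p4,p6},{p2,p4,p6},{p3,p5,p6}} U135={{p3,p4},{p4,p6},{p2,p4,p6}} U145={{p3,p4},{p4,p6},{p2,p4,p6}} U234={{p1,p4},{p1,p2,p4}} U235={{p1,p2},{p1,p4},{p1,p2,p4}} U245={{p1,p4},{p1,p2,p4}} U345={{p4},{p1,p4},{p2,p4},{p3,p4},{p4,p6},{p1,p2,p4},{p2,p4,p6}}
  U1345={{p3,p4},{p4,p6},{p2,p4,p6}} U2345={{p1,p4},{p1,p2,p4}}
C dims 5,9,7,2; δ0: rk 4, SNF 1^4; δ1: rk 5, SNF 1^5; δ2: rk 2, SNF 1^2
degree 0: 5−4−0 = 1 → Ȟ^0 ≅ Z
degree 1: 9−5−4 = 0 → Ȟ^1 ≅ 0
degree 2: 7−2−5 = 0 → Ȟ^2 ≅ 0

Ȟ^0 = Z,  Ȟ^1 = 0,  Ȟ^2 = 0


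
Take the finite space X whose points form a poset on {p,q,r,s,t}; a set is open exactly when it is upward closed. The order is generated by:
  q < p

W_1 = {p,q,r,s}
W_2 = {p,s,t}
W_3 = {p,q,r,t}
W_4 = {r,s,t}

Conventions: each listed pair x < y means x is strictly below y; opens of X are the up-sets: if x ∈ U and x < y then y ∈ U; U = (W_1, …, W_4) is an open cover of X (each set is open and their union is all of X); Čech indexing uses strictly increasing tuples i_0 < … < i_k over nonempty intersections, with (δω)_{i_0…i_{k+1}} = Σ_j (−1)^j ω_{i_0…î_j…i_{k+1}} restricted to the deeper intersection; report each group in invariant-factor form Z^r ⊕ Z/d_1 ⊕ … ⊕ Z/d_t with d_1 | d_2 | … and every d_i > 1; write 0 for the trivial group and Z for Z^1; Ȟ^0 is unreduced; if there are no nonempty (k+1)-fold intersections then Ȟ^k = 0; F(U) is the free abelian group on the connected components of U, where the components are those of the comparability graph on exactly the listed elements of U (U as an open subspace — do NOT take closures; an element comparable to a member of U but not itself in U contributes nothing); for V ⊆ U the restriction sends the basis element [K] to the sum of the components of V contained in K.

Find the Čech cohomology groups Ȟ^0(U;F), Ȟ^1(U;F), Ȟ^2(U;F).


intersection data:
  W12={p,s} W13={p,q,r} W14={r,s} W23={p,t} W24={s,t} W34={r,t}
  W123={p} W124={s} W134={r} W234={t}
components per intersection:
  W1: {p,q} {r} {s}
  W2: {p} {s} {t}
  W3: {p,q} {r} {t}
  W4: {r} {s} {t}
  W12: {p} {s}
  W13: {p,q} {r}
  W14: {r} {s}
  W23: {p} {t}
  W24: {s} {t}
  W34: {r} {t}
  W123: {p}
  W124: {s}
  W134: {r}
  W234: {t}
C dims 12,12,4; δ0: rk 8, SNF 1^8; δ1: rk 4, SNF 1^4
Ȟ^0 = (12 − 8) − 0 = 4, so Ȟ^0 ≅ Z^4
Ȟ^1 = (12 − 4) − 8 = 0, so Ȟ^1 ≅ 0
Ȟ^2 = (4 − 0) − 4 = 0, so Ȟ^2 ≅ 0

Ȟ^0 = Z^4,  Ȟ^1 = 0,  Ȟ^2 = 0


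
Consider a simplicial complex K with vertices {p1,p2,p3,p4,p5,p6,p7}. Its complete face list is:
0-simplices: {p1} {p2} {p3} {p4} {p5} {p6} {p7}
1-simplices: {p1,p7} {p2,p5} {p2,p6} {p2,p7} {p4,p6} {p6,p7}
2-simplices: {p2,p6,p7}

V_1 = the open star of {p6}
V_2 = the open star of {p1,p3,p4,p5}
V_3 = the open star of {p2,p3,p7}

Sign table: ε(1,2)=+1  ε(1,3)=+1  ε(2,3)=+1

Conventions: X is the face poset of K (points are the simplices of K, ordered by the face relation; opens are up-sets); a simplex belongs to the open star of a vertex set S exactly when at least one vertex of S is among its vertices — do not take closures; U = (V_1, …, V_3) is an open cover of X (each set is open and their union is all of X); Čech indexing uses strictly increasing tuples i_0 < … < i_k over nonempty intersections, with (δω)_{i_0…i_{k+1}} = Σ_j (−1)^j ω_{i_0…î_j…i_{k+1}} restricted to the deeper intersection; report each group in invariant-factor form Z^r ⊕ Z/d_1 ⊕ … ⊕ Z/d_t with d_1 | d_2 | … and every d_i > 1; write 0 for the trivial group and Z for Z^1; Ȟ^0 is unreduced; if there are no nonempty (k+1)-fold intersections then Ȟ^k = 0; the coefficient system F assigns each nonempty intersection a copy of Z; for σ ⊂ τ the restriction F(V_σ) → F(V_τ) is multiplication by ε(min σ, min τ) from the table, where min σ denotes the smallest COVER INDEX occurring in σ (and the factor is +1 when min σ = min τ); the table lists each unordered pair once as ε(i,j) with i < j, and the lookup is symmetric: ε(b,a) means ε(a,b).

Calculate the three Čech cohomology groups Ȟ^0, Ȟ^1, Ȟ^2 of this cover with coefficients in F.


Ȟ^0 = Z, Ȟ^1 = Z, Ȟ^2 = 0

nonempty intersections:
  V1={{p6},{p2,p6},{p4,p6},{p6,p7},{p2,p6,p7}} V2={{p1},{p3},{p4},{p5},{p1,p7},{p2,p5},{p4,p6}} V3={{p2},{p3},{p7},{p1,p7},{p2,p5},{p2,p6},{p2,p7},{p6,p7},{p2,p6,p7}}
  V12={{p4,p6}} V13={{p2,p6},{p6,p7},{p2,p6,p7}} V23={{p3},{p1,p7},{p2,p5}}
C dims 3,3; δ0: rk 2, SNF 1^2
Ȟ^0: (3−2)−0=1 ⇒ Z
Ȟ^1: (3−0)−2=1 ⇒ Z
Ȟ^2: (0−0)−0=0 ⇒ 0


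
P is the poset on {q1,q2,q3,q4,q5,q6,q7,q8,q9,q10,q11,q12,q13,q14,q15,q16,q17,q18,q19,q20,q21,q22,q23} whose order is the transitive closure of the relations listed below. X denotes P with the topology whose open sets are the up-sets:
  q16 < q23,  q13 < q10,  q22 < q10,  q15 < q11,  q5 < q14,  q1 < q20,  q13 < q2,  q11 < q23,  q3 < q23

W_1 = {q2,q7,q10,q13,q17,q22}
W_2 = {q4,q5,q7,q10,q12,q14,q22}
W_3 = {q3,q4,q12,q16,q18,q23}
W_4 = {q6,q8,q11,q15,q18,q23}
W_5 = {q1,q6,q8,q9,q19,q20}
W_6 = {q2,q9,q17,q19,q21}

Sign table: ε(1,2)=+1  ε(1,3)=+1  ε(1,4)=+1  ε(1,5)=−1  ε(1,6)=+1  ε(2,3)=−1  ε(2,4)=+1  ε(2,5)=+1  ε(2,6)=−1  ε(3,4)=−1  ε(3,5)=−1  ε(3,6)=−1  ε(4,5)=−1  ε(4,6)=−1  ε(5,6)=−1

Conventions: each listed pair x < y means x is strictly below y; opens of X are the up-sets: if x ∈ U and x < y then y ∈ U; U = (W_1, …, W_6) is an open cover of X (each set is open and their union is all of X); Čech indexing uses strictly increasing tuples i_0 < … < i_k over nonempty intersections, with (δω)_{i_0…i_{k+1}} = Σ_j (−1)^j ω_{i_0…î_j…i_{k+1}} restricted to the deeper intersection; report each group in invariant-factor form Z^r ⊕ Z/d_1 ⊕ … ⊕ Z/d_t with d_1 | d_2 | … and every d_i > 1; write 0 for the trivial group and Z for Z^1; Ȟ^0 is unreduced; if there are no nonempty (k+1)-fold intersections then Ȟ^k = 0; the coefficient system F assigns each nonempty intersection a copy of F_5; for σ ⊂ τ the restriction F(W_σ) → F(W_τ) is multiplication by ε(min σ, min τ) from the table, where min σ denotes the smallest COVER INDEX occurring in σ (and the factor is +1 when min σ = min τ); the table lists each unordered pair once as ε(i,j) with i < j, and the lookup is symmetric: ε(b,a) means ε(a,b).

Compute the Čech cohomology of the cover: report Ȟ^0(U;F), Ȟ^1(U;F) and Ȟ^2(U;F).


nonempty intersections:
  W12={q7,q10,q22} W16={q2,q17} W23={q4,q12} W34={q18,q23} W45={q6,q8} W56={q9,q19}
C dims 6,6; δ0: rk_F5 5
Ȟ^0: (6−5)−0=1 ⇒ Z/5
Ȟ^1: (6−0)−5=1 ⇒ Z/5
Ȟ^2: (0−0)−0=0 ⇒ 0

Ȟ^0 ≅ Z/5,  Ȟ^1 ≅ Z/5,  Ȟ^2 ≅ 0


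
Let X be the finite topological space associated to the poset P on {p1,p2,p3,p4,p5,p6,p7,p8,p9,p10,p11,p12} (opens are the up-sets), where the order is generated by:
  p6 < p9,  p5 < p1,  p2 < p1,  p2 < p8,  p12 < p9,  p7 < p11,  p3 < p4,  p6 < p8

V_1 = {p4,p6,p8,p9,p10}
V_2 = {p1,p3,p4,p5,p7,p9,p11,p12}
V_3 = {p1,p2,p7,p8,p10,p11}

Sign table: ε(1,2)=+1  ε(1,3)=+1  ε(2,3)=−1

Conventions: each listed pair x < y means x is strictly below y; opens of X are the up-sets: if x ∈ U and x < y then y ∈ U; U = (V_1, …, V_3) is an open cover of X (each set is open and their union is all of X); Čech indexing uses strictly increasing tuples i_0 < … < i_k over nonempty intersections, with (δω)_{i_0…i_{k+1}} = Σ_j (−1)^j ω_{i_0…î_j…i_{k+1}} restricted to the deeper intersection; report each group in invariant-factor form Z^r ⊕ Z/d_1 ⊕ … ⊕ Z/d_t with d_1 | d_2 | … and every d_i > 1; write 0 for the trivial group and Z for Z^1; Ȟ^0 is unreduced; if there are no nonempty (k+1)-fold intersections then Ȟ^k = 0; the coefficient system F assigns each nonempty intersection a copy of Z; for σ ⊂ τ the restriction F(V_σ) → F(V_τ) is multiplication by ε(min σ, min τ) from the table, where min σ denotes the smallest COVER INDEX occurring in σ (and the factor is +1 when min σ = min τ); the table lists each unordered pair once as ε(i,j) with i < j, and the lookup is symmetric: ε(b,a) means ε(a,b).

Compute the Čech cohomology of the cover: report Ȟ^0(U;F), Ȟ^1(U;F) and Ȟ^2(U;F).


intersection data:
  V12={p4,p9} V13={p8,p10} V23={p1,p7,p11}
C dims 3,3; δ0: rk 3, SNF 1^2·2
Ȟ^0 = (3 − 3) − 0 = 0, so Ȟ^0 ≅ 0
Ȟ^1 = (3 − 0) − 3 = 0 plus torsion [2], so Ȟ^1 ≅ Z/2
Ȟ^2 = (0 − 0) − 0 = 0, so Ȟ^2 ≅ 0

Ȟ^0 = 0,  Ȟ^1 = Z/2,  Ȟ^2 = 0


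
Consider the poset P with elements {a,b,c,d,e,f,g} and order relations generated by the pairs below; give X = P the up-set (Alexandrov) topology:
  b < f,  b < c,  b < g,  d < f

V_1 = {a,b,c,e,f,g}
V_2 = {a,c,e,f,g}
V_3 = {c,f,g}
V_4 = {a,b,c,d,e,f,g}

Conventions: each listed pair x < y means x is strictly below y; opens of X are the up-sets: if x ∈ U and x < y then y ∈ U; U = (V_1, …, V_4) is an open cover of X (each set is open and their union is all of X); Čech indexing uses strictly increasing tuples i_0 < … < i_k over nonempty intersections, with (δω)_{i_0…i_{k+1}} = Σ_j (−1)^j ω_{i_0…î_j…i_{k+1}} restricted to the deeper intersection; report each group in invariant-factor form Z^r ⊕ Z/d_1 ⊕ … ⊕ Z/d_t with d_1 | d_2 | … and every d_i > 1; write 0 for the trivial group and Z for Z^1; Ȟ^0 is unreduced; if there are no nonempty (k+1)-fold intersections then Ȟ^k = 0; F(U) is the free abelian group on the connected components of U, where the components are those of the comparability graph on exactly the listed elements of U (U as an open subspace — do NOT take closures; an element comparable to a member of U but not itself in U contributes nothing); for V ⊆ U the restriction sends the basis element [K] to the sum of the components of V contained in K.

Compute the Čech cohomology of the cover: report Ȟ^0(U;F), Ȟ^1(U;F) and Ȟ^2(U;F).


nerve of the cover:
  V12={a,c,e,f,g} V13={c,f,g} V14={a,b,c,e,f,g} V23={c,f,g} V24={a,c,e,f,g} V34={c,f,g}
  V123={c,f,g} V124={a,c,e,f,g} V134={c,f,g} V234={c,f,g}
  V1234={c,f,g}
components per intersection:
  V1: {a} {b,c,f,g} {e}
  V2: {a} {c} {e} {f} {g}
  V3: {c} {f} {g}
  V4: {a} {b,c,d,f,g} {e}
  V12: {a} {c} {e} {f} {g}
  V13: {c} {f} {g}
  V14: {a} {b,c,f,g} {e}
  V23: {c} {f} {g}
  V24: {a} {c} {e} {f} {g}
  V34: {c} {f} {g}
  V123: {c} {f} {g}
  V124: {a} {c} {e} {f} {g}
  V134: {c} {f} {g}
  V234: {c} {f} {g}
  V1234: {c} {f} {g}
C dims 14,22,14,3; δ0: rk 11, SNF 1^11; δ1: rk 11, SNF 1^11; δ2: rk 3, SNF 1^3
Ȟ^0 = (14 − 11) − 0 = 3, so Ȟ^0 ≅ Z^3
Ȟ^1 = (22 − 11) − 11 = 0, so Ȟ^1 ≅ 0
Ȟ^2 = (14 − 3) − 11 = 0, so Ȟ^2 ≅ 0

Ȟ^0(U;F) ≅ Z^3; Ȟ^1(U;F) ≅ 0; Ȟ^2(U;F) ≅ 0


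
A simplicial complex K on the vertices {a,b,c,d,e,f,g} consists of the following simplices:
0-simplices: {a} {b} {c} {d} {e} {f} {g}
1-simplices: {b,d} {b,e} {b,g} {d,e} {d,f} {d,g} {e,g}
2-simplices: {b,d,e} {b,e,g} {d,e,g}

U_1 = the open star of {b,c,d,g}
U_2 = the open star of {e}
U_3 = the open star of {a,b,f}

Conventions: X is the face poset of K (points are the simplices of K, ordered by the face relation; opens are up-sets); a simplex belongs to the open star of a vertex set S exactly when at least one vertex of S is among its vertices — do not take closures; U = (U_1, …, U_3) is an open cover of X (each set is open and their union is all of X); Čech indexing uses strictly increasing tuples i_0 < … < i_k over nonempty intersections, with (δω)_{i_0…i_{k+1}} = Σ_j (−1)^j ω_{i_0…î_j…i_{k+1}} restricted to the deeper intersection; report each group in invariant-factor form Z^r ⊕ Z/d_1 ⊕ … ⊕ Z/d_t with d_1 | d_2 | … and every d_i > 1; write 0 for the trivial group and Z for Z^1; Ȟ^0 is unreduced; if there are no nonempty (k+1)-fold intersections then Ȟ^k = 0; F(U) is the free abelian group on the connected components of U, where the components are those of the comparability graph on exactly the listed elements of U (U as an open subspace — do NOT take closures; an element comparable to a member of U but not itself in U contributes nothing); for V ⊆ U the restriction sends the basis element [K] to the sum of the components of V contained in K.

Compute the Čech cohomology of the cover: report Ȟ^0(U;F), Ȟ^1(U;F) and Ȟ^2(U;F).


Ȟ^0 = Z^3,  Ȟ^1 = 0,  Ȟ^2 = 0

cover nerve:
  U1={{b},{c},{d},{g},{b,d},{b,e},{b,g},{d,e},{d,f},{d,g},{e,g},{b,d,e},{b,e,g},{d,e,g}} U2={{e},{b,e},{d,e},{e,g},{b,d,e},{b,e,g},{d,e,g}} U3={{a},{b},{f},{b,d},{b,e},{b,g},{d,f},{b,d,e},{b,e,g}}
  U12={{b,e},{d,e},{e,g},{b,d,e},{b,e,g},{d,e,g}} U13={{b},{b,d},{b,e},{b,g},{d,f},{b,d,e},{b,e,g}} U23={{b,e},{b,d,e},{b,e,g}}
  U123={{b,e},{b,d,e},{b,e,g}}
components per intersection:
  U1: {{b},{d},{g},{b,d},{b,e},{b,g},{d,e},{d,f},{d,g},{e,g},{b,d,e},{b,e,g},{d,e,g}} {{c}}
  U2: {{e},{b,e},{d,e},{e,g},{b,d,e},{b,e,g},{d,e,g}}
  U3: {{a}} {{b},{b,d},{b,e},{b,g},{b,d,e},{b,e,g}} {{f},{d,f}}
  U12: {{b,e},{d,e},{e,g},{b,d,e},{b,e,g},{d,e,g}}
  U13: {{b},{b,d},{b,e},{b,g},{b,d,e},{b,e,g}} {{d,f}}
  U23: {{b,e},{b,d,e},{b,e,g}}
  U123: {{b,e},{b,d,e},{b,e,g}}
C dims 6,4,1; δ0: rk 3, SNF 1^3; δ1: rk 1, SNF 1^1
Ȟ^0: (6−3)−0=3 ⇒ Z^3
Ȟ^1: (4−1)−3=0 ⇒ 0
Ȟ^2: (1−0)−1=0 ⇒ 0


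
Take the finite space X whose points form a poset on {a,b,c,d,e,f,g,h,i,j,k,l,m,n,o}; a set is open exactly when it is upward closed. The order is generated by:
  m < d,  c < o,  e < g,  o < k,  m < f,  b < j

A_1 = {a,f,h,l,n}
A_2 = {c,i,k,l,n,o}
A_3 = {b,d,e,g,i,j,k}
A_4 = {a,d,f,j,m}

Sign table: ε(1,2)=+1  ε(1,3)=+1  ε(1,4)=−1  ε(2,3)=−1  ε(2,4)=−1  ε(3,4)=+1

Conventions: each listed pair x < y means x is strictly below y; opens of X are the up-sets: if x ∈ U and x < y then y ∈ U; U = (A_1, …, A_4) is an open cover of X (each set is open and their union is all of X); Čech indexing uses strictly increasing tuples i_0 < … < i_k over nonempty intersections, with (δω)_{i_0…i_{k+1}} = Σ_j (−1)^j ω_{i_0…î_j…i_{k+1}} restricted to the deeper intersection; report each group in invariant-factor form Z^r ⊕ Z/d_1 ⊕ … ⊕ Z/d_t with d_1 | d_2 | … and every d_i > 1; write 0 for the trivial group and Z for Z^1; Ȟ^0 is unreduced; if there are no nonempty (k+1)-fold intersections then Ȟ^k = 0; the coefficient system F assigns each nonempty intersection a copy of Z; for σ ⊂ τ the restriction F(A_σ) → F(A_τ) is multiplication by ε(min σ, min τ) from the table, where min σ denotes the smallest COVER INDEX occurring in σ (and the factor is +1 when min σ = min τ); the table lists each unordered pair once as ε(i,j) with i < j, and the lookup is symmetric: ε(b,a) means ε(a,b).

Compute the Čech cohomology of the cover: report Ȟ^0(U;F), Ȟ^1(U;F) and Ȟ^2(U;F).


nonempty intersections:
  A12={l,n} A14={a,f} A23={i,k} A34={d,j}
C dims 4,4; δ0: rk 3, SNF 1^3
Ȟ^0: (4−3)−0=1 ⇒ Z
Ȟ^1: (4−0)−3=1 ⇒ Z
Ȟ^2: (0−0)−0=0 ⇒ 0

Ȟ^0(U;F) ≅ Z,  Ȟ^1(U;F) ≅ Z,  Ȟ^2(U;F) ≅ 0


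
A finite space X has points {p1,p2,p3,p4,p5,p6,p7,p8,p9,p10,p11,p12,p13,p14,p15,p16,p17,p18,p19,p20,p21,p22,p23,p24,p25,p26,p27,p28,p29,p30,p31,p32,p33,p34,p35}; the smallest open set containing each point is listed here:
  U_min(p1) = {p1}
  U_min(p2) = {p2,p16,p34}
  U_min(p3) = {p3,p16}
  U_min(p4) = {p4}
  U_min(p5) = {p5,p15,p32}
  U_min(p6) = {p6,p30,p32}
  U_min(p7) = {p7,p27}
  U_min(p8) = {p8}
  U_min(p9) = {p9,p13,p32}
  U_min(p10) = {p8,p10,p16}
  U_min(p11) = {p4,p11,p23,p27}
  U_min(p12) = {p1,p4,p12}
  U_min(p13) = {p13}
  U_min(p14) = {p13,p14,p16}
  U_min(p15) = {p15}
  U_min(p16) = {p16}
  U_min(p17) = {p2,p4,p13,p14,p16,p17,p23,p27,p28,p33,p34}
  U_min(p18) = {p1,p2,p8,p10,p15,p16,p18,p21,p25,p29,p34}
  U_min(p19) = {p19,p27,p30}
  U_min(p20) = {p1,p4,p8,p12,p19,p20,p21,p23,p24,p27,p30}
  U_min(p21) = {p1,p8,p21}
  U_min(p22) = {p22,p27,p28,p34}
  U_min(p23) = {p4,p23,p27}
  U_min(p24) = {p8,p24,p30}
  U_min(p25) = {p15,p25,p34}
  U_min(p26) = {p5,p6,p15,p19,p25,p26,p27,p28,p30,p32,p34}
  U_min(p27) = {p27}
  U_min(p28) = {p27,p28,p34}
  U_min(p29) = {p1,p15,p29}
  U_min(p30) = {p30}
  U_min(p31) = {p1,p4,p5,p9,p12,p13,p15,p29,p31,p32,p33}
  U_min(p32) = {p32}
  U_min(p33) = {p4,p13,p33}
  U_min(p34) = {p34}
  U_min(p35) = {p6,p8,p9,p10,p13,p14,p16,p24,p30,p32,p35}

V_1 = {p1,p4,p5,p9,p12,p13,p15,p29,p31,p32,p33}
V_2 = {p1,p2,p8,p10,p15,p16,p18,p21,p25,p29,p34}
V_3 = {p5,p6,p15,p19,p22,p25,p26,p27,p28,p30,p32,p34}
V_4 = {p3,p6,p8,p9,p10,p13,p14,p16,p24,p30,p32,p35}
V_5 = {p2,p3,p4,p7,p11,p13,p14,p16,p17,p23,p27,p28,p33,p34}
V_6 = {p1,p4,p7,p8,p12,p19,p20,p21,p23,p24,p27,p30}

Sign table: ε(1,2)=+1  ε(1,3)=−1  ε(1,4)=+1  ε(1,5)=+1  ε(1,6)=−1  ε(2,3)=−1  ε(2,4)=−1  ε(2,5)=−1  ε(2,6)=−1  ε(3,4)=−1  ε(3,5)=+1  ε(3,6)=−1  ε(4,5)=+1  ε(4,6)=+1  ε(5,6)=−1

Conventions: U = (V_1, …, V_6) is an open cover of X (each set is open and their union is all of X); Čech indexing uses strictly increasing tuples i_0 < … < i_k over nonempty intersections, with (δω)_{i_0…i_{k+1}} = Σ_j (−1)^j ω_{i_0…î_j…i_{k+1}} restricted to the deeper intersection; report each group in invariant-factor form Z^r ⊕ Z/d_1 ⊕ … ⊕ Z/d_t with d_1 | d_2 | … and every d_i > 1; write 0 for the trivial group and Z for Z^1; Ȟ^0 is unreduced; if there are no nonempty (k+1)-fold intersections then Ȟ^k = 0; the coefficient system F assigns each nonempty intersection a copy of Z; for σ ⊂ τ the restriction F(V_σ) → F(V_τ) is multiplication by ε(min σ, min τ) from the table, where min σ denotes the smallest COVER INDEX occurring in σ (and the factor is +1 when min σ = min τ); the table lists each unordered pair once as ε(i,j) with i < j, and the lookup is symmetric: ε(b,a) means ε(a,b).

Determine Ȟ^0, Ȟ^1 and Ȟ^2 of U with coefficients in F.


nerve simplices:
  V12={p1,p15,p29} V13={p5,p15,p32} V14={p9,p13,p32} V15={p4,p13,p33} V16={p1,p4,p12} V23={p15,p25,p34} V24={p8,p10,p16} V25={p2,p16,p34} V26={p1,p8,p21} V34={p6,p30,p32} V35={p27,p28,p34} V36={p19,p27,p30} V45={p3,p13,p14,p16} V46={p8,p24,p30} V56={p4,p7,p23,p27}
  V123={p15} V126={p1} V134={p32} V145={p13} V156={p4} V235={p34} V245={p16} V246={p8} V346={p30} V356={p27}
C dims 6,15,10; δ0: rk 6, SNF 1^5·2; δ1: rk 9, SNF 1^9
degree 0: 6−6−0 = 0 → Ȟ^0 ≅ 0
degree 1: 15−9−6 = 0 plus torsion [2] → Ȟ^1 ≅ Z/2
degree 2: 10−0−9 = 1 → Ȟ^2 ≅ Z

Ȟ^0 = 0; Ȟ^1 = Z/2; Ȟ^2 = Z


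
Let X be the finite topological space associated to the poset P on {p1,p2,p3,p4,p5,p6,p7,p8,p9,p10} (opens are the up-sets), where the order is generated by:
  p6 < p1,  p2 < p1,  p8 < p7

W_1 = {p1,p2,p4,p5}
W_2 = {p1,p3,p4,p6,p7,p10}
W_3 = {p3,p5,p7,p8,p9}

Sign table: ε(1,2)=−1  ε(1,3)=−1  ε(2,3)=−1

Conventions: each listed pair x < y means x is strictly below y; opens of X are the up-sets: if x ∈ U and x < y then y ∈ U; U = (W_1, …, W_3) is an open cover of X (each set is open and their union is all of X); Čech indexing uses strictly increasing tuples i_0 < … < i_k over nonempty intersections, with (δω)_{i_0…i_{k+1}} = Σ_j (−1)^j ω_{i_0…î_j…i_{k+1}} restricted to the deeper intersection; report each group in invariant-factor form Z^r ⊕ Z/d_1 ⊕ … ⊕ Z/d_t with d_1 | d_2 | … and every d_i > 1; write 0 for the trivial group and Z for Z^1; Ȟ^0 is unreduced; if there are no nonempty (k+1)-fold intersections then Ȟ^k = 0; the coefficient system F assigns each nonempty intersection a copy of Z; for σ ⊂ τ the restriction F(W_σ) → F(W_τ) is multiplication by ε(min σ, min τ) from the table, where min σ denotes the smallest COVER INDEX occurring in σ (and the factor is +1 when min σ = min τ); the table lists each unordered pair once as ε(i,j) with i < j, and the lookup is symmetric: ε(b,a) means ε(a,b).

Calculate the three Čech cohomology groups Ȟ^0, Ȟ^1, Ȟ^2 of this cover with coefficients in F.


nerve simplices:
  W12={p1,p4} W13={p5} W23={p3,p7}
C dims 3,3; δ0: rk 3, SNF 1^2·2
degree 0: 3−3−0 = 0 → Ȟ^0 ≅ 0
degree 1: 3−0−3 = 0 plus torsion [2] → Ȟ^1 ≅ Z/2
degree 2: 0−0−0 = 0 → Ȟ^2 ≅ 0

Ȟ^0(U;F) ≅ 0, Ȟ^1(U;F) ≅ Z/2 and Ȟ^2(U;F) ≅ 0


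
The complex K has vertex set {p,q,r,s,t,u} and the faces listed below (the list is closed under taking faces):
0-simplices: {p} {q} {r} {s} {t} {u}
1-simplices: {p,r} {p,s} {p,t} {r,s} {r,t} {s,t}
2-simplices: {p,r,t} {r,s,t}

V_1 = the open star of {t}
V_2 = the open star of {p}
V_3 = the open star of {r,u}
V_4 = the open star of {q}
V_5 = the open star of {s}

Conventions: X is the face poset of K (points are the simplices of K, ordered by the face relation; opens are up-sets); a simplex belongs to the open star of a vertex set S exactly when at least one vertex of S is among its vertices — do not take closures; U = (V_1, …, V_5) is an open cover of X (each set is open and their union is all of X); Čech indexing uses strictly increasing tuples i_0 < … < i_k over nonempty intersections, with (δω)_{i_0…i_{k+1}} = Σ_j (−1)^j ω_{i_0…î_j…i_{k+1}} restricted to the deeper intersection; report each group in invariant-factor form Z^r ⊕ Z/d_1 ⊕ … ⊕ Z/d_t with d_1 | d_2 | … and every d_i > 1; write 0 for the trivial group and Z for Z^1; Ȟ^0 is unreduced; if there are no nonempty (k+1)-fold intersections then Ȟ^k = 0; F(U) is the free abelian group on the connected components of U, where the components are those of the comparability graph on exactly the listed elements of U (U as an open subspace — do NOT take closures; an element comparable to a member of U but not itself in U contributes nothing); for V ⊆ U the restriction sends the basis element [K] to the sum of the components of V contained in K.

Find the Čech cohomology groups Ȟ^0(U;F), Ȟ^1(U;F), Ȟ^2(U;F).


cover nerve:
  V1={{t},{p,t},{r,t},{s,t},{p,r,t},{r,s,t}} V2={{p},{p,r},{p,s},{p,t},{p,r,t}} V3={{r},{u},{p,r},{r,s},{r,t},{p,r,t},{r,s,t}} V4={{q}} V5={{s},{p,s},{r,s},{s,t},{r,s,t}}
  V12={{p,t},{p,r,t}} V13={{r,t},{p,r,t},{r,s,t}} V15={{s,t},{r,s,t}} V23={{p,r},{p,r,t}} V25={{p,s}} V35={{r,s},{r,s,t}}
  V123={{p,r,t}} V135={{r,s,t}}
components per intersection:
  V1: {{t},{p,t},{r,t},{s,t},{p,r,t},{r,s,t}}
  V2: {{p},{p,r},{p,s},{p,t},{p,r,t}}
  V3: {{r},{p,r},{r,s},{r,t},{p,r,t},{r,s,t}} {{u}}
  V4: {{q}}
  V5: {{s},{p,s},{r,s},{s,t},{r,s,t}}
  V12: {{p,t},{p,r,t}}
  V13: {{r,t},{p,r,t},{r,s,t}}
  V15: {{s,t},{r,s,t}}
  V23: {{p,r},{p,r,t}}
  V25: {{p,s}}
  V35: {{r,s},{r,s,t}}
  V123: {{p,r,t}}
  V135: {{r,s,t}}
C dims 6,6,2; δ0: rk 3, SNF 1^3; δ1: rk 2, SNF 1^2
Ȟ^0: (6−3)−0=3 ⇒ Z^3
Ȟ^1: (6−2)−3=1 ⇒ Z
Ȟ^2: (2−0)−2=0 ⇒ 0

Ȟ^0 ≅ Z^3, Ȟ^1 ≅ Z and Ȟ^2 ≅ 0


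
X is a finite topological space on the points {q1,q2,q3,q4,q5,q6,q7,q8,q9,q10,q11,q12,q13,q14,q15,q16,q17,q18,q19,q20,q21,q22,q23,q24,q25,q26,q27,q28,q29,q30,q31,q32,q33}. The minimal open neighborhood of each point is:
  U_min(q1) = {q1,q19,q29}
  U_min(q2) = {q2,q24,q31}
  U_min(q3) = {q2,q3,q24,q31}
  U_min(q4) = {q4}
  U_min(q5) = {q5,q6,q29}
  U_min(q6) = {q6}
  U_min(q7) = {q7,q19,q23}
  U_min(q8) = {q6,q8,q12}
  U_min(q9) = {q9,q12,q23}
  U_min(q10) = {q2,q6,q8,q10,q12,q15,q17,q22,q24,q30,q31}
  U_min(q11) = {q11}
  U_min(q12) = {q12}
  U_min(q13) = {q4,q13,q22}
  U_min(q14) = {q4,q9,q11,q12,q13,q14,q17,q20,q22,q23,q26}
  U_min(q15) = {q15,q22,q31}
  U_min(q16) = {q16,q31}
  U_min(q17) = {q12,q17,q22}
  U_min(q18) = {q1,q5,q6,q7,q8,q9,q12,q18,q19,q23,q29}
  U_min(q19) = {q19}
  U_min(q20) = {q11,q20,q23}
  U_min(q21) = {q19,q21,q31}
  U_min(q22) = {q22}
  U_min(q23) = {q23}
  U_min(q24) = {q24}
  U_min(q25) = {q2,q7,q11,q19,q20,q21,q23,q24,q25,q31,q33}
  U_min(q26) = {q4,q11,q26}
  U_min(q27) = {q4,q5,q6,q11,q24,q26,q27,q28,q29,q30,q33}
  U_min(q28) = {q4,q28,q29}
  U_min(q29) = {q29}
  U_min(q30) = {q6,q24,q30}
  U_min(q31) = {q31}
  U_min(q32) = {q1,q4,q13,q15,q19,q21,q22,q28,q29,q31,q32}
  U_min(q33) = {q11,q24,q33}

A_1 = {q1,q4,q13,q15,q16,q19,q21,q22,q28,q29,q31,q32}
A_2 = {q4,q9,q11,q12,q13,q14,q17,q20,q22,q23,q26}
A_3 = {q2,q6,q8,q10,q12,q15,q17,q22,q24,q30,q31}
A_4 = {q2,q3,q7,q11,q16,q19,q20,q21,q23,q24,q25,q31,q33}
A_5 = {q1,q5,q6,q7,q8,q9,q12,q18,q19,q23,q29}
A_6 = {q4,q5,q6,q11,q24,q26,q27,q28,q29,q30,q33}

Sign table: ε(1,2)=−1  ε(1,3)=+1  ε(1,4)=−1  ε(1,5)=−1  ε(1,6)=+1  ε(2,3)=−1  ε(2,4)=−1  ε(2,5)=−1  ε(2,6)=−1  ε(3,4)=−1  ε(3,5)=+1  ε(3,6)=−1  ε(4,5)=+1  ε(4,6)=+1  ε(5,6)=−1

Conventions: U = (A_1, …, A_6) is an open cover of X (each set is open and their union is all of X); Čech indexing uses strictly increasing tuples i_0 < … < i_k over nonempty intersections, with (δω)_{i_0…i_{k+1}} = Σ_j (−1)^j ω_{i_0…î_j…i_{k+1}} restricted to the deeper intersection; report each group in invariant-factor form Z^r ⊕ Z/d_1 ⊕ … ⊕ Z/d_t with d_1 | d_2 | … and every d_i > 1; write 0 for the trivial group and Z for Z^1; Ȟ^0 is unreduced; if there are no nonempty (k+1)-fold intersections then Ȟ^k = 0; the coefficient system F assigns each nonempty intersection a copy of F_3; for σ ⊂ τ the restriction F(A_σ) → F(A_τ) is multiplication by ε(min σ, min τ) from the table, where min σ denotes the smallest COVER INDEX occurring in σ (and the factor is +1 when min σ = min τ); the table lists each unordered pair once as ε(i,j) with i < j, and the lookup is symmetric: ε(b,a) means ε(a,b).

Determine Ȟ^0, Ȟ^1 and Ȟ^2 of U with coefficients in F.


Ȟ^0 ≅ 0, Ȟ^1 ≅ 0 and Ȟ^2 ≅ Z/3

nonempty overlaps:
  A12={q4,q13,q22} A13={q15,q22,q31} A14={q16,q19,q21,q31} A15={q1,q19,q29} A16={q4,q28,q29} A23={q12,q17,q22} A24={q11,q20,q23} A25={q9,q12,q23} A26={q4,q11,q26} A34={q2,q24,q31} A35={q6,q8,q12} A36={q6,q24,q30} A45={q7,q19,q23} A46={q11,q24,q33} A56={q5,q6,q29}
  A123={q22} A126={q4} A134={q31} A145={q19} A156={q29} A235={q12} A245={q23} A246={q11} A346={q24} A356={q6}
C dims 6,15,10; δ0: rk_F3 6; δ1: rk_F3 9
degree 0: 6−6−0 = 0 → Ȟ^0 ≅ 0
degree 1: 15−9−6 = 0 → Ȟ^1 ≅ 0
degree 2: 10−0−9 = 1 → Ȟ^2 ≅ Z/3


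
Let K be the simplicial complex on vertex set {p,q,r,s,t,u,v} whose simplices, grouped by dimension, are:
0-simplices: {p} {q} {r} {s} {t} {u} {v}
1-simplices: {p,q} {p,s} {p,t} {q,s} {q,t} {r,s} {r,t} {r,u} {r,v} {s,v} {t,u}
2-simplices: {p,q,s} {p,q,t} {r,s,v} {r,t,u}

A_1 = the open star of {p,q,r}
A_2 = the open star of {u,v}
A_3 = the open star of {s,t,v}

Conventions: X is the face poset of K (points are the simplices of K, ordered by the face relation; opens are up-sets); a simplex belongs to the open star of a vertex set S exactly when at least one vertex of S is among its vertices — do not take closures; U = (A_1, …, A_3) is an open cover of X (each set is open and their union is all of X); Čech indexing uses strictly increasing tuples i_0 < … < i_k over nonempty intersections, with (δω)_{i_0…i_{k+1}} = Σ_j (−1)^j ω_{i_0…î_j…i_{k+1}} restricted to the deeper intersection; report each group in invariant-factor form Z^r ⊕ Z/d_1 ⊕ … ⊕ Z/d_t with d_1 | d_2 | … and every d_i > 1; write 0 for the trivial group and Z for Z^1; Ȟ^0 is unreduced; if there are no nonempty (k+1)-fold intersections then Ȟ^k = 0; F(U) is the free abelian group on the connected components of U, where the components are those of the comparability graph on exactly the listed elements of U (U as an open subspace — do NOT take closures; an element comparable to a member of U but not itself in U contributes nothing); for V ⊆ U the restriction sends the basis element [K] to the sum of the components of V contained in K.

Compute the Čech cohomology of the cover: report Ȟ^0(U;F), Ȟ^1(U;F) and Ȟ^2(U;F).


Ȟ^0 ≅ Z,  Ȟ^1 ≅ Z,  Ȟ^2 ≅ 0

intersection data:
  A1={{p},{q},{r},{p,q},{p,s},{p,t},{q,s},{q,t},{r,s},{r,t},{r,u},{r,v},{p,q,s},{p,q,t},{r,s,v},{r,t,u}} A2={{u},{v},{r,u},{r,v},{s,v},{t,u},{r,s,v},{r,t,u}} A3={{s},{t},{v},{p,s},{p,t},{q,s},{q,t},{r,s},{r,t},{r,v},{s,v},{t,u},{p,q,s},{p,q,t},{r,s,v},{r,t,u}}
  A12={{r,u},{r,v},{r,s,v},{r,t,u}} A13={{p,s},{p,t},{q,s},{q,t},{r,s},{r,t},{r,v},{p,q,s},{p,q,t},{r,s,v},{r,t,u}} A23={{v},{r,v},{s,v},{t,u},{r,s,v},{r,t,u}}
  A123={{r,v},{r,s,v},{r,t,u}}
components per intersection:
  A1: {{p},{q},{p,q},{p,s},{p,t},{q,s},{q,t},{p,q,s},{p,q,t}} {{r},{r,s},{r,t},{r,u},{r,v},{r,s,v},{r,t,u}}
  A2: {{u},{r,u},{t,u},{r,t,u}} {{v},{r,v},{s,v},{r,s,v}}
  A3: {{s},{v},{p,s},{q,s},{r,s},{r,v},{s,v},{p,q,s},{r,s,v}} {{t},{p,t},{q,t},{r,t},{t,u},{p,q,t},{r,t,u}}
  A12: {{r,u},{r,t,u}} {{r,v},{r,s,v}}
  A13: {{p,s},{q,s},{p,q,s}} {{p,t},{q,t},{p,q,t}} {{r,s},{r,v},{r,s,v}} {{r,t},{r,t,u}}
  A23: {{v},{r,v},{s,v},{r,s,v}} {{t,u},{r,t,u}}
  A123: {{r,v},{r,s,v}} {{r,t,u}}
C dims 6,8,2; δ0: rk 5, SNF 1^5; δ1: rk 2, SNF 1^2
Ȟ^0 = (6 − 5) − 0 = 1, so Ȟ^0 ≅ Z
Ȟ^1 = (8 − 2) − 5 = 1, so Ȟ^1 ≅ Z
Ȟ^2 = (2 − 0) − 2 = 0, so Ȟ^2 ≅ 0


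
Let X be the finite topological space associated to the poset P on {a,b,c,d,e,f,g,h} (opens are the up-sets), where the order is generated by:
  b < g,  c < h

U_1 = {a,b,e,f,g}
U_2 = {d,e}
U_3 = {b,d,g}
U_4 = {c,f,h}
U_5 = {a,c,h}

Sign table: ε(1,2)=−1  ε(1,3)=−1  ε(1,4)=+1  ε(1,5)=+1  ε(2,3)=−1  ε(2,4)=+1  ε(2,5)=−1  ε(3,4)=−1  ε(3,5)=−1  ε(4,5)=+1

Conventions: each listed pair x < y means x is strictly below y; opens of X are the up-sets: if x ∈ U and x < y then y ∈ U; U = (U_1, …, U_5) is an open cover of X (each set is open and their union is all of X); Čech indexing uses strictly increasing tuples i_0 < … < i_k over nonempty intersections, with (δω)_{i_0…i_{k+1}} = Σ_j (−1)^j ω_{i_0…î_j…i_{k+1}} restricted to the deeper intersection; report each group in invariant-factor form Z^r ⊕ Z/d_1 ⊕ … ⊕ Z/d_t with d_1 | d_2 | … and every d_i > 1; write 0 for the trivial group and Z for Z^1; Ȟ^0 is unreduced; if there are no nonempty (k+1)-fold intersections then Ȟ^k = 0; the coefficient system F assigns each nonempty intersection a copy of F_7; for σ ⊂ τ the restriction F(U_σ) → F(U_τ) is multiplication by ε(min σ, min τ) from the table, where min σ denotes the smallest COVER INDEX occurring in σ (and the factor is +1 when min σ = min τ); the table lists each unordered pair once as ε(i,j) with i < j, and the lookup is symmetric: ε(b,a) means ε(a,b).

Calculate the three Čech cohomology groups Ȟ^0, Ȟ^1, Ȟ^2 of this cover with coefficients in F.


Ȟ^0(U;F) ≅ 0, Ȟ^1(U;F) ≅ Z/7 and Ȟ^2(U;F) ≅ 0

cover nerve:
  U12={e} U13={b,g} U14={f} U15={a} U23={d} U45={c,h}
C dims 5,6; δ0: rk_F7 5
Ȟ^0: (5−5)−0=0 ⇒ 0
Ȟ^1: (6−0)−5=1 ⇒ Z/7
Ȟ^2: (0−0)−0=0 ⇒ 0


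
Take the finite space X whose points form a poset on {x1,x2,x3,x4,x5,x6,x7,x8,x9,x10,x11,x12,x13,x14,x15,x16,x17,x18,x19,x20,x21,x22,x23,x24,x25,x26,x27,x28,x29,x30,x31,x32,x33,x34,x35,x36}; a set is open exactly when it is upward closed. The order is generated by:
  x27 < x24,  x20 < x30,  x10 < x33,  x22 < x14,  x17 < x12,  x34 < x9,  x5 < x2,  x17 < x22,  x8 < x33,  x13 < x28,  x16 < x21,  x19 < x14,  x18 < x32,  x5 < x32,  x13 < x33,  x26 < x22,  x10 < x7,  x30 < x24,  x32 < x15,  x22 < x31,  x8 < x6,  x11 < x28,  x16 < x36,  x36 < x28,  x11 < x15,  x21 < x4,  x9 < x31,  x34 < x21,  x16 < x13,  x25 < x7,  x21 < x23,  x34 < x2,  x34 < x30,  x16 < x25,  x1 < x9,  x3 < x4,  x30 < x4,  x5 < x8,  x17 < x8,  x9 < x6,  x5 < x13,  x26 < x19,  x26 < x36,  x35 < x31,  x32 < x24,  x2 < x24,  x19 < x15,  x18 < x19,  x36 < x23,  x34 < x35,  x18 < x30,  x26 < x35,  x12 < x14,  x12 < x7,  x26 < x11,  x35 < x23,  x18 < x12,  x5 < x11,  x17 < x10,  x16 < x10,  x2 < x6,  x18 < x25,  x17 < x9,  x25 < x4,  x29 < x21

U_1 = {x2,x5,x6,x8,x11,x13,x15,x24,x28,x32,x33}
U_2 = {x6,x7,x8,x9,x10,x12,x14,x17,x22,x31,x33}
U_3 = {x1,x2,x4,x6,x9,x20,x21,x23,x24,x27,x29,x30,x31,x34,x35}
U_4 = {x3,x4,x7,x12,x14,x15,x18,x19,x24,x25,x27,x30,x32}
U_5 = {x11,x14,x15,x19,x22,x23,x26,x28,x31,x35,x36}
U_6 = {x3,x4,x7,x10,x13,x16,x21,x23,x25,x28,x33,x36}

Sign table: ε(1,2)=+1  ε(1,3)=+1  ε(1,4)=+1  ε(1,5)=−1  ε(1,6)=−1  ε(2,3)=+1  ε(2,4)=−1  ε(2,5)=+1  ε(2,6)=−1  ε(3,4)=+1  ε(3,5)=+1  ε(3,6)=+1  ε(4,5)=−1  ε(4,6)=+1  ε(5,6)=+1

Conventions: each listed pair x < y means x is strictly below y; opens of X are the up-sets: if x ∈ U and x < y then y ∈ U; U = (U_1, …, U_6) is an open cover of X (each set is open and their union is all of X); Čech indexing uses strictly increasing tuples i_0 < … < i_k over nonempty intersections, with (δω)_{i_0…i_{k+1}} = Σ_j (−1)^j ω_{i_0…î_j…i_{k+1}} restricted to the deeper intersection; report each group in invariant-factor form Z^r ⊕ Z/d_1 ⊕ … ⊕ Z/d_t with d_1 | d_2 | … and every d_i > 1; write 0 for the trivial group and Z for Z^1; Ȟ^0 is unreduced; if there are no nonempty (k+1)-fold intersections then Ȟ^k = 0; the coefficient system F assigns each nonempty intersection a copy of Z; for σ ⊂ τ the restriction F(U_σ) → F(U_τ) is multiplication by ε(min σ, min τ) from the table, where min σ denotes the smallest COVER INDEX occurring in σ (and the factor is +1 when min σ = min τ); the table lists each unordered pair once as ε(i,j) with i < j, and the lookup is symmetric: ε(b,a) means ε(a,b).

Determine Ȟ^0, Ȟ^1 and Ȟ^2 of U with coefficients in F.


Ȟ^0 ≅ 0; Ȟ^1 ≅ Z/2; Ȟ^2 ≅ Z

nonempty overlaps:
  U12={x6,x8,x33} U13={x2,x6,x24} U14={x15,x24,x32} U15={x11,x15,x28} U16={x13,x28,x33} U23={x6,x9,x31} U24={x7,x12,x14} U25={x14,x22,x31} U26={x7,x10,x33} U34={x4,x24,x27,x30} U35={x23,x31,x35} U36={x4,x21,x23} U45={x14,x15,x19} U46={x3,x4,x7,x25} U56={x23,x28,x36}
  U123={x6} U126={x33} U134={x24} U145={x15} U156={x28} U235={x31} U245={x14} U246={x7} U346={x4} U356={x23}
C dims 6,15,10; δ0: rk 6, SNF 1^5·2; δ1: rk 9, SNF 1^9
degree 0: 6−6−0 = 0 → Ȟ^0 ≅ 0
degree 1: 15−9−6 = 0 plus torsion [2] → Ȟ^1 ≅ Z/2
degree 2: 10−0−9 = 1 → Ȟ^2 ≅ Z


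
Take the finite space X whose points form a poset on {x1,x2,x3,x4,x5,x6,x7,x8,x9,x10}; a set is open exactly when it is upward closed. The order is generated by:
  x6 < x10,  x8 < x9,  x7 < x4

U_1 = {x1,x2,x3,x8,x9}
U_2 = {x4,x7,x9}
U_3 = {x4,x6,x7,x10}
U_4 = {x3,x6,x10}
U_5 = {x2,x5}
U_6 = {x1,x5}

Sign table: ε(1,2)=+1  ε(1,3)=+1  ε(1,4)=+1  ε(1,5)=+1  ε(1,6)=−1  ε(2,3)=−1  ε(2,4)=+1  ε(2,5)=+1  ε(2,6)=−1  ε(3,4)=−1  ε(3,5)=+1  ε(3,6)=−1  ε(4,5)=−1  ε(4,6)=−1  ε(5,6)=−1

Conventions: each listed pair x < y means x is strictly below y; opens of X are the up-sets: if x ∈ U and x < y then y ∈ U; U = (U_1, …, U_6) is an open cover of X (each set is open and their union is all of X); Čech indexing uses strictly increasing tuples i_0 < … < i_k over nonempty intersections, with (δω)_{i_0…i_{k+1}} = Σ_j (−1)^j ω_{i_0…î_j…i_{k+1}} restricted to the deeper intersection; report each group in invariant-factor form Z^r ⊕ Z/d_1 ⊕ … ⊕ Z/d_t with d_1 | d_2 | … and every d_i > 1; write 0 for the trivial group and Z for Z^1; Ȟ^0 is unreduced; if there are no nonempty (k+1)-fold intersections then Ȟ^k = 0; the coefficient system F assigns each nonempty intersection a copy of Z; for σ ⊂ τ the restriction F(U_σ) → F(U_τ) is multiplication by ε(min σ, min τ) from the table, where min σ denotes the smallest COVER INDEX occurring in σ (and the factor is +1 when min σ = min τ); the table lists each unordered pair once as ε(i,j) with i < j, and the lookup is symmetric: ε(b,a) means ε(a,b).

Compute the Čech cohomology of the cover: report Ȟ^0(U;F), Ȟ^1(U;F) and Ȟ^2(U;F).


Ȟ^0 = Z,  Ȟ^1 = Z^2,  Ȟ^2 = 0

nerve of the cover:
  U12={x9} U14={x3} U15={x2} U16={x1} U23={x4,x7} U34={x6,x10} U56={x5}
C dims 6,7; δ0: rk 5, SNF 1^5
Ȟ^0 = (6 − 5) − 0 = 1, so Ȟ^0 ≅ Z
Ȟ^1 = (7 − 0) − 5 = 2, so Ȟ^1 ≅ Z^2
Ȟ^2 = (0 − 0) − 0 = 0, so Ȟ^2 ≅ 0


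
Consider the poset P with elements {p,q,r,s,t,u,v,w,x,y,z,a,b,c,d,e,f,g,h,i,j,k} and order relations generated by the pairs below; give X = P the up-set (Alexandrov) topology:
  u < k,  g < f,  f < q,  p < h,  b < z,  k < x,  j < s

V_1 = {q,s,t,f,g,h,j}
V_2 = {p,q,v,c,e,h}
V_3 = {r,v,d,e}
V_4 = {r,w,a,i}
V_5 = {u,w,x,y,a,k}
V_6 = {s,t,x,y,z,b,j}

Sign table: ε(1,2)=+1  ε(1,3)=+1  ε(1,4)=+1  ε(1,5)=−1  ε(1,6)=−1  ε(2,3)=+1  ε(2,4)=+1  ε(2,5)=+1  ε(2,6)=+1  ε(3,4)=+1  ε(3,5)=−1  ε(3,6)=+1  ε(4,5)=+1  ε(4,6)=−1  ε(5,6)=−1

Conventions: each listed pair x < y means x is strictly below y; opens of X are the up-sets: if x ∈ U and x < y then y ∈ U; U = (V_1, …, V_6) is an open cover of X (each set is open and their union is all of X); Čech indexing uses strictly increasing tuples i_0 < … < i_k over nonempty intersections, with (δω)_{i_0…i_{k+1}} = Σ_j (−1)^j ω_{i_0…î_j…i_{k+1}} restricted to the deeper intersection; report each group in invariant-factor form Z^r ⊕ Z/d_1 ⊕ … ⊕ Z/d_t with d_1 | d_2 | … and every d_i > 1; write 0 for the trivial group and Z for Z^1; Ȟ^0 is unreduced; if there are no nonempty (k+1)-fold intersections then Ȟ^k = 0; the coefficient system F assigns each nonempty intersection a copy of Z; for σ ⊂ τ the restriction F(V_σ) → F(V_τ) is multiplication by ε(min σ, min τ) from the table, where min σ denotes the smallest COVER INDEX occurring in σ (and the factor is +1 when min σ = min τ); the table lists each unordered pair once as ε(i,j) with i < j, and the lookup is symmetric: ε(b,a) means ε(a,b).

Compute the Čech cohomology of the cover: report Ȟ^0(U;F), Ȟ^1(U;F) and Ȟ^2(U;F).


nerve simplices:
  V12={q,h} V16={s,t,j} V23={v,e} V34={r} V45={w,a} V56={x,y}
C dims 6,6; δ0: rk 5, SNF 1^5
degree 0: 6−5−0 = 1 → Ȟ^0 ≅ Z
degree 1: 6−0−5 = 1 → Ȟ^1 ≅ Z
degree 2: 0−0−0 = 0 → Ȟ^2 ≅ 0

Ȟ^0 = Z, Ȟ^1 = Z, Ȟ^2 = 0
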